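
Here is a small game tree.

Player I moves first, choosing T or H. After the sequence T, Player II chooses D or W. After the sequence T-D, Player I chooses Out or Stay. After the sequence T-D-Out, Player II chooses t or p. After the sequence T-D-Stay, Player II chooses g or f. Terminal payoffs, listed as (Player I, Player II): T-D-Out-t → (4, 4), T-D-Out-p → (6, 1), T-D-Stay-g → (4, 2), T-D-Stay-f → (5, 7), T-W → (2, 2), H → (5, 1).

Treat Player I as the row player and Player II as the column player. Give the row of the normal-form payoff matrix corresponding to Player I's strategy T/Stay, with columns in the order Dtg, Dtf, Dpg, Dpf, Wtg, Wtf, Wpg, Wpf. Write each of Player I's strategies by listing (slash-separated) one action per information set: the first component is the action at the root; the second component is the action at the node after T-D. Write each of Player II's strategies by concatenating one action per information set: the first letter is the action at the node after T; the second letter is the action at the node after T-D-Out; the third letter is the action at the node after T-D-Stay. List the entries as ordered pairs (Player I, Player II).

(4,2) (5,7) (4,2) (5,7) (2,2) (2,2) (2,2) (2,2)

vs Dtg: Player I plays T → Player II plays D at [T] → Player I plays Stay at [T-D] → Player II plays g at [T-D-Stay] → (4, 2)
vs Dtf: Player I plays T → Player II plays D at [T] → Player I plays Stay at [T-D] → Player II plays f at [T-D-Stay] → (5, 7)
vs Dpg: Player I plays T → Player II plays D at [T] → Player I plays Stay at [T-D] → Player II plays g at [T-D-Stay] → (4, 2)
vs Dpf: Player I plays T → Player II plays D at [T] → Player I plays Stay at [T-D] → Player II plays f at [T-D-Stay] → (5, 7)
vs Wtg: Player I plays T → Player II plays W at [T] → (2, 2)
vs Wtf: Player I plays T → Player II plays W at [T] → (2, 2)
vs Wpg: Player I plays T → Player II plays W at [T] → (2, 2)
vs Wpf: Player I plays T → Player II plays W at [T] → (2, 2)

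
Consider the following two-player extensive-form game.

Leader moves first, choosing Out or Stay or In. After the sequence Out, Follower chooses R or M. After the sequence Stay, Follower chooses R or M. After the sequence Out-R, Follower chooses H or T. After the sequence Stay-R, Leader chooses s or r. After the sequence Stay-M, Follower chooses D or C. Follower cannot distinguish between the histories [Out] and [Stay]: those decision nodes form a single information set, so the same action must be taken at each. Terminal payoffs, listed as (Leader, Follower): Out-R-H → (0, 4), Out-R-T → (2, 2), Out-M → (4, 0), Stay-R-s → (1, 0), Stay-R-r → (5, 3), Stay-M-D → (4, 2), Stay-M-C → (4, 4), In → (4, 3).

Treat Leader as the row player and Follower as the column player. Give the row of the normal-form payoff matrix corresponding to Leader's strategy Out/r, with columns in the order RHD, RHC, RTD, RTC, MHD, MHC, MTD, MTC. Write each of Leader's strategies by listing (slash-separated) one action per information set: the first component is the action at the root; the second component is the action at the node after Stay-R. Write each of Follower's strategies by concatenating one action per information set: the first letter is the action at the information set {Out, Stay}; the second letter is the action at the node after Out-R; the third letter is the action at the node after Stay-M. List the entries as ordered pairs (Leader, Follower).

(0,4) (0,4) (2,2) (2,2) (4,0) (4,0) (4,0) (4,0)

vs RHD: Leader plays Out → Follower plays R at [Out] → Follower plays H at [Out-R] → (0, 4)
vs RHC: Leader plays Out → Follower plays R at [Out] → Follower plays H at [Out-R] → (0, 4)
vs RTD: Leader plays Out → Follower plays R at [Out] → Follower plays T at [Out-R] → (2, 2)
vs RTC: Leader plays Out → Follower plays R at [Out] → Follower plays T at [Out-R] → (2, 2)
vs MHD: Leader plays Out → Follower plays M at [Out] → (4, 0)
vs MHC: Leader plays Out → Follower plays M at [Out] → (4, 0)
vs MTD: Leader plays Out → Follower plays M at [Out] → (4, 0)
vs MTC: Leader plays Out → Follower plays M at [Out] → (4, 0)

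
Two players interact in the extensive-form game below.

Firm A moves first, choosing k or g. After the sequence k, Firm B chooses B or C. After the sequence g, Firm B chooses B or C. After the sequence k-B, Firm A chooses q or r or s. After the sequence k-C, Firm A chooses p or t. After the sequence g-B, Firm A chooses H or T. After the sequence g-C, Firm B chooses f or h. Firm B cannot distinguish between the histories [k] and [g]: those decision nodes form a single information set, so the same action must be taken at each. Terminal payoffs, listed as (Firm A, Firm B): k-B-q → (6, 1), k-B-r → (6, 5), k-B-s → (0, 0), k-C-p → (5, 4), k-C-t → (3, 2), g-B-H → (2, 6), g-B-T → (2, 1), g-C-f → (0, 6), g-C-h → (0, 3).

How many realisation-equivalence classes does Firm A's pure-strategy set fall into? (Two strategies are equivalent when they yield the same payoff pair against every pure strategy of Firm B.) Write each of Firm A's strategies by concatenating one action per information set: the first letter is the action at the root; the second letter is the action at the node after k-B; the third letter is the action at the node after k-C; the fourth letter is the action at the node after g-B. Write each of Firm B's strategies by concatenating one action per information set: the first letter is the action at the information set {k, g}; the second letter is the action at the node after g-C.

8

Firm A has 24 pure strategies: kqpH, kqpT, kqtH, kqtT, krpH, krpT, krtH, krtT, kspH, kspT, kstH, kstT, gqpH, gqpT, gqtH, gqtT, grpH, grpT, grtH, grtT, gspH, gspT, gstH, gstT. Columns: Bf, Bh, Cf, Ch.
{kqpH, kqpT} → row (6,1) (6,1) (5,4) (5,4)
{kqtH, kqtT} → row (6,1) (6,1) (3,2) (3,2)
{krpH, krpT} → row (6,5) (6,5) (5,4) (5,4)
{krtH, krtT} → row (6,5) (6,5) (3,2) (3,2)
{kspH, kspT} → row (0,0) (0,0) (5,4) (5,4)
{kstH, kstT} → row (0,0) (0,0) (3,2) (3,2)
{gqpH, gqtH, grpH, grtH, gspH, gstH} → row (2,6) (2,6) (0,6) (0,3)
{gqpT, gqtT, grpT, grtT, gspT, gstT} → row (2,1) (2,1) (0,6) (0,3)
That's 8 distinct rows out of 24 strategies.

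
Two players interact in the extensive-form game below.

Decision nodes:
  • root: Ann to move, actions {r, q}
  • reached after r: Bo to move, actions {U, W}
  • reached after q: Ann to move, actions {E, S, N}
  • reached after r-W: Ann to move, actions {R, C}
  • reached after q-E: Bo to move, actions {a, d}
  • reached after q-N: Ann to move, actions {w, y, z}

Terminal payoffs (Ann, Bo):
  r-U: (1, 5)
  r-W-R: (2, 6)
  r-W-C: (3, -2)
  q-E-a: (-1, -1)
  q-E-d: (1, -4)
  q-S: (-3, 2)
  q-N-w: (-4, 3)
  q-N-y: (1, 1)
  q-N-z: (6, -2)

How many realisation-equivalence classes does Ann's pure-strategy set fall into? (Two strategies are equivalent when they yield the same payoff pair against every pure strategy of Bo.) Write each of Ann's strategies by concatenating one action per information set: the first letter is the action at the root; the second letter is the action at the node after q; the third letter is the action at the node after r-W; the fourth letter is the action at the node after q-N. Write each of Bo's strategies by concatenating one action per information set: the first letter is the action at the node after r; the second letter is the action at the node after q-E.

Ann has 36 pure strategies: rERw, rERy, rERz, rECw, rECy, rECz, rSRw, rSRy, rSRz, rSCw, rSCy, rSCz, rNRw, rNRy, rNRz, rNCw, rNCy, rNCz, qERw, qERy, qERz, qECw, qECy, qECz, qSRw, qSRy, qSRz, qSCw, qSCy, qSCz, qNRw, qNRy, qNRz, qNCw, qNCy, qNCz. Columns: Ua, Ud, Wa, Wd.
{rERw, rERy, rERz, rSRw, rSRy, rSRz, rNRw, rNRy, rNRz} → row (1,5) (1,5) (2,6) (2,6)
{rECw, rECy, rECz, rSCw, rSCy, rSCz, rNCw, rNCy, rNCz} → row (1,5) (1,5) (3,-2) (3,-2)
{qERw, qERy, qERz, qECw, qECy, qECz} → row (-1,-1) (1,-4) (-1,-1) (1,-4)
{qSRw, qSRy, qSRz, qSCw, qSCy, qSCz} → row (-3,2) (-3,2) (-3,2) (-3,2)
{qNRw, qNCw} → row (-4,3) (-4,3) (-4,3) (-4,3)
{qNRy, qNCy} → row (1,1) (1,1) (1,1) (1,1)
{qNRz, qNCz} → row (6,-2) (6,-2) (6,-2) (6,-2)
That's 7 distinct rows out of 36 strategies.

7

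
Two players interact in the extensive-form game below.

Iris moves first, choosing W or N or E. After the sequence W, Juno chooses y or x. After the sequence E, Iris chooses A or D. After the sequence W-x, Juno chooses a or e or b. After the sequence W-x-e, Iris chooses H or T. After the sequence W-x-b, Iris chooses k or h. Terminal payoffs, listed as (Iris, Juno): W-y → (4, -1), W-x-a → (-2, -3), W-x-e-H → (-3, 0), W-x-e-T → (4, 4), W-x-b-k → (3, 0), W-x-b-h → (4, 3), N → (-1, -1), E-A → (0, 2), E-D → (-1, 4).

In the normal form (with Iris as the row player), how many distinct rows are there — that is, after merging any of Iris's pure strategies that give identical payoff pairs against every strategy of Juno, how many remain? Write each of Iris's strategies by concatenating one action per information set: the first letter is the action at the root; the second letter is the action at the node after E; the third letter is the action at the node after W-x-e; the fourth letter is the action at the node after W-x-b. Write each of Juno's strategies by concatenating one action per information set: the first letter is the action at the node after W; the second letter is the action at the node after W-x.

Iris has 24 pure strategies: WAHk, WAHh, WATk, WATh, WDHk, WDHh, WDTk, WDTh, NAHk, NAHh, NATk, NATh, NDHk, NDHh, NDTk, NDTh, EAHk, EAHh, EATk, EATh, EDHk, EDHh, EDTk, EDTh. Columns: ya, ye, yb, xa, xe, xb.
{WAHk, WDHk} → row (4,-1) (4,-1) (4,-1) (-2,-3) (-3,0) (3,0)
{WAHh, WDHh} → row (4,-1) (4,-1) (4,-1) (-2,-3) (-3,0) (4,3)
{WATk, WDTk} → row (4,-1) (4,-1) (4,-1) (-2,-3) (4,4) (3,0)
{WATh, WDTh} → row (4,-1) (4,-1) (4,-1) (-2,-3) (4,4) (4,3)
{NAHk, NAHh, NATk, NATh, NDHk, NDHh, NDTk, NDTh} → row (-1,-1) (-1,-1) (-1,-1) (-1,-1) (-1,-1) (-1,-1)
{EAHk, EAHh, EATk, EATh} → row (0,2) (0,2) (0,2) (0,2) (0,2) (0,2)
{EDHk, EDHh, EDTk, EDTh} → row (-1,4) (-1,4) (-1,4) (-1,4) (-1,4) (-1,4)
That's 7 distinct rows out of 24 strategies.

7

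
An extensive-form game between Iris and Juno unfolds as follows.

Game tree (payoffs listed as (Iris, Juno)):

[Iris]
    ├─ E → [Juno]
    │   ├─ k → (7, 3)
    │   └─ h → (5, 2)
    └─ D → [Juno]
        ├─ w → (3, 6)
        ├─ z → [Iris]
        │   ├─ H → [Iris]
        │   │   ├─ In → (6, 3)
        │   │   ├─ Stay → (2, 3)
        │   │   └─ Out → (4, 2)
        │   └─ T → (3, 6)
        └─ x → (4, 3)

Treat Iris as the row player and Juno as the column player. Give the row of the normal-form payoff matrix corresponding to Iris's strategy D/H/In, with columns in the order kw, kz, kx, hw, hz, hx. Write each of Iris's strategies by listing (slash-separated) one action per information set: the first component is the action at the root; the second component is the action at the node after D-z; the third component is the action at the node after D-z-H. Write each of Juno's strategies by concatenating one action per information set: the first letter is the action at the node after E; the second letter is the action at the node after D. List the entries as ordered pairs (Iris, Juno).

vs kw: Iris plays D → Juno plays w at [D] → (3, 6)
vs kz: Iris plays D → Juno plays z at [D] → Iris plays H at [D-z] → Iris plays In at [D-z-H] → (6, 3)
vs kx: Iris plays D → Juno plays x at [D] → (4, 3)
vs hw: Iris plays D → Juno plays w at [D] → (3, 6)
vs hz: Iris plays D → Juno plays z at [D] → Iris plays H at [D-z] → Iris plays In at [D-z-H] → (6, 3)
vs hx: Iris plays D → Juno plays x at [D] → (4, 3)

(3,6) (6,3) (4,3) (3,6) (6,3) (4,3)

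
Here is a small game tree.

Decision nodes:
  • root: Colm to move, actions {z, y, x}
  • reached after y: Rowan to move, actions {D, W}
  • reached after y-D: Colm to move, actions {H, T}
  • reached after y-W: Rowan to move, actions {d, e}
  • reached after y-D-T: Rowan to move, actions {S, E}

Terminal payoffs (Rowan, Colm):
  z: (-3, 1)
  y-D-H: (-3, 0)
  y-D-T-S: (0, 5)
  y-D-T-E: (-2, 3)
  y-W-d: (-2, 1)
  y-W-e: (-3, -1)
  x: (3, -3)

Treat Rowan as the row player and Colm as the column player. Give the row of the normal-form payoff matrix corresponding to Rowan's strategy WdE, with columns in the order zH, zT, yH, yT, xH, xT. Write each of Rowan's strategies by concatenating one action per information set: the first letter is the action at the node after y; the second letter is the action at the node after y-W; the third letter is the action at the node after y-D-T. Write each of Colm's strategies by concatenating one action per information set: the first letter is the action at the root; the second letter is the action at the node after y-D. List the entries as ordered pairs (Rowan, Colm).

(-3,1) (-3,1) (-2,1) (-2,1) (3,-3) (3,-3)

vs zH: Colm plays z → (-3, 1)
vs zT: Colm plays z → (-3, 1)
vs yH: Colm plays y → Rowan plays W at [y] → Rowan plays d at [y-W] → (-2, 1)
vs yT: Colm plays y → Rowan plays W at [y] → Rowan plays d at [y-W] → (-2, 1)
vs xH: Colm plays x → (3, -3)
vs xT: Colm plays x → (3, -3)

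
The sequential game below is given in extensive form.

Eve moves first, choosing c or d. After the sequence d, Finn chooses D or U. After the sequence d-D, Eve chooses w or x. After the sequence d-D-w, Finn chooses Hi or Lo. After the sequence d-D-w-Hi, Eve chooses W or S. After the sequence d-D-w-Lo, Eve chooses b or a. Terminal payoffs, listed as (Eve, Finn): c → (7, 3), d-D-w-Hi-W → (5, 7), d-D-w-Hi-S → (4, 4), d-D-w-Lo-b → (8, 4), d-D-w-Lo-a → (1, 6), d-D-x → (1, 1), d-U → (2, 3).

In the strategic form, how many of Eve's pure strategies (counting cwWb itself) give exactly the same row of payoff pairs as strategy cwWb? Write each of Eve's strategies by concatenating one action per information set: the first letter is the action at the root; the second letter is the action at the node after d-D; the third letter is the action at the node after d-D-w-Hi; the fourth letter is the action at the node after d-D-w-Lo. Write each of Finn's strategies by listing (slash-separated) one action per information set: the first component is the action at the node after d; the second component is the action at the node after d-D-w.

Row for cwWb (columns D/Hi, D/Lo, U/Hi, U/Lo): (7,3) (7,3) (7,3) (7,3).
Under cwWb, Eve's choice at the node after d-D and at the node after d-D-w-Hi and at the node after d-D-w-Lo can never be reached regardless of what Finn does, so varying those choices leaves every outcome unchanged.
Holding the reachable choices fixed and varying the unreachable ones freely already gives 2 × 2 × 2 = 8 equivalent strategies.
No other strategy reproduces this row, so those 8 are the full class: cwWb, cwWa, cwSb, cwSa, cxWb, cxWa, cxSb, cxSa.

8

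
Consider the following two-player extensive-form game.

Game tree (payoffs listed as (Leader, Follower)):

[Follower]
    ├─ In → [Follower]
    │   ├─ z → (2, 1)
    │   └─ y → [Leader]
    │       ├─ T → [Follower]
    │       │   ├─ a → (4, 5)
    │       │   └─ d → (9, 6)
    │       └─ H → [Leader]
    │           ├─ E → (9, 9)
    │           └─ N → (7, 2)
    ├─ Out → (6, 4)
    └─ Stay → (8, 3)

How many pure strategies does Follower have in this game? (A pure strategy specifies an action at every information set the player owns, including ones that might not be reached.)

12

Follower owns the root with actions {In, Out, Stay} — three choices.
Follower owns the node after In with actions {z, y} — two choices.
Follower owns the node after In-y-T with actions {a, d} — two choices.
A pure strategy fixes one action at each information set independently, so the count is the product 3 × 2 × 2 = 12.
(For reference, Leader has 4 pure strategies, giving a 12×4 normal-form matrix.)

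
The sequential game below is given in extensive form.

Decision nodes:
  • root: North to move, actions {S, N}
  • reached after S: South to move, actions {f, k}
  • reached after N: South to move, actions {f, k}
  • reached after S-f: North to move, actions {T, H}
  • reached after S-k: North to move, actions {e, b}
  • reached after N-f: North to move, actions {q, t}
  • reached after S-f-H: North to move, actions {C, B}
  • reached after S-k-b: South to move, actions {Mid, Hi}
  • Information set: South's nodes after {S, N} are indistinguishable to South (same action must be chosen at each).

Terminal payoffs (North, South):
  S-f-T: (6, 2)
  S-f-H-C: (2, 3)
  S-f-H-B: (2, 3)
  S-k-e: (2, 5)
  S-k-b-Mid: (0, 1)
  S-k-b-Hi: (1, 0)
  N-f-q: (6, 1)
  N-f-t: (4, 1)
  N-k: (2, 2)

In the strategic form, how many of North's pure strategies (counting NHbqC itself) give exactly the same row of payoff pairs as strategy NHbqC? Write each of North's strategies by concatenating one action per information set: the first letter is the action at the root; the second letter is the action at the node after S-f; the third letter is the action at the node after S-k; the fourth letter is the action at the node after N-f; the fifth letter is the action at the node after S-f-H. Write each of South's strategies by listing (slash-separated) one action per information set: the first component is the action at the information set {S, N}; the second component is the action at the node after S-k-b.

Row for NHbqC (columns f/Mid, f/Hi, k/Mid, k/Hi): (6,1) (6,1) (2,2) (2,2).
Under NHbqC, North's choice at the node after S-f and at the node after S-k and at the node after S-f-H can never be reached regardless of what South does, so varying those choices leaves every outcome unchanged.
Holding the reachable choices fixed and varying the unreachable ones freely already gives 2 × 2 × 2 = 8 equivalent strategies.
No other strategy reproduces this row, so those 8 are the full class: NTeqC, NTeqB, NTbqC, NTbqB, NHeqC, NHeqB, NHbqC, NHbqB.

8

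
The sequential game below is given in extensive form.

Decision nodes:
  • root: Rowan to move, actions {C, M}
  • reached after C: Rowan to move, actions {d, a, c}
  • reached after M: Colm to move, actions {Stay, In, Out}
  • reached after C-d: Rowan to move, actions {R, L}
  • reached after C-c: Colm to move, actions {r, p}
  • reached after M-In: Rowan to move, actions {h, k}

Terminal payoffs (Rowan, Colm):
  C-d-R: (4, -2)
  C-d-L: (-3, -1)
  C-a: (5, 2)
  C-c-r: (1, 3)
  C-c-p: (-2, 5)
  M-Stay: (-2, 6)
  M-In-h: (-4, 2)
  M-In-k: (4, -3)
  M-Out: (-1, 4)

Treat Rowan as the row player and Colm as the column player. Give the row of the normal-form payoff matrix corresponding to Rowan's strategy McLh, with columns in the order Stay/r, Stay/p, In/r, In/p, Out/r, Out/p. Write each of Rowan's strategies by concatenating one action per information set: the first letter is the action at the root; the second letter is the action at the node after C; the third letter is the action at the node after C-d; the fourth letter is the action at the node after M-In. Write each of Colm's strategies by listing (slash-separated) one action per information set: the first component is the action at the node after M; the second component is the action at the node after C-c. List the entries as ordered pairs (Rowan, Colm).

(-2,6) (-2,6) (-4,2) (-4,2) (-1,4) (-1,4)

vs Stay/r: Rowan plays M → Colm plays Stay at [M] → (-2, 6)
vs Stay/p: Rowan plays M → Colm plays Stay at [M] → (-2, 6)
vs In/r: Rowan plays M → Colm plays In at [M] → Rowan plays h at [M-In] → (-4, 2)
vs In/p: Rowan plays M → Colm plays In at [M] → Rowan plays h at [M-In] → (-4, 2)
vs Out/r: Rowan plays M → Colm plays Out at [M] → (-1, 4)
vs Out/p: Rowan plays M → Colm plays Out at [M] → (-1, 4)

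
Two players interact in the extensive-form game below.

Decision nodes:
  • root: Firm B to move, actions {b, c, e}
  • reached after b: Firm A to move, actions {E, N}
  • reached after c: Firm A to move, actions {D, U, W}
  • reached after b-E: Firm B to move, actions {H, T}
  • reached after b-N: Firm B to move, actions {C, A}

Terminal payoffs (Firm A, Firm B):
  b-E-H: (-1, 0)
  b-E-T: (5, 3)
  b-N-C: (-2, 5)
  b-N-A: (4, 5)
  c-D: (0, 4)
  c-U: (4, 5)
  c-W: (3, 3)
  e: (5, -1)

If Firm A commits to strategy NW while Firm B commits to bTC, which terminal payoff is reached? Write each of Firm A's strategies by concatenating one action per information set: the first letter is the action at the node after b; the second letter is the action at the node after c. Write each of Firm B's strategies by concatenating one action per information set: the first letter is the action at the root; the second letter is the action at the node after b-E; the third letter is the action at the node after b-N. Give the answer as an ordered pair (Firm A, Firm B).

(-2, 5)

Trace the play path from the root:
  Firm B plays b
  Firm A plays N at [b]
  Firm B plays C at [b-N]
→ terminal payoff (-2, 5).
(Firm A's choice at the node after c is never reached on this path, so it doesn't affect the outcome.)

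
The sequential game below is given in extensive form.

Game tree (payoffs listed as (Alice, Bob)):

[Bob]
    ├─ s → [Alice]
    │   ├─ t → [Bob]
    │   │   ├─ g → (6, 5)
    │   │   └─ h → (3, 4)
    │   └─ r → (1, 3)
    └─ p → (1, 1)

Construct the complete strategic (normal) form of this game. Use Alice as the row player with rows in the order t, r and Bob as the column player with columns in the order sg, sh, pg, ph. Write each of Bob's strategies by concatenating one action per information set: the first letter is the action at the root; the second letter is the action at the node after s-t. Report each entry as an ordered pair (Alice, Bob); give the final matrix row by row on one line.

Row t: sg→(6,5), sh→(3,4), pg→(1,1), ph→(1,1)
Row r: sg→(1,3), sh→(1,3), pg→(1,1), ph→(1,1)

t: (6,5) (3,4) (1,1) (1,1) | r: (1,3) (1,3) (1,1) (1,1)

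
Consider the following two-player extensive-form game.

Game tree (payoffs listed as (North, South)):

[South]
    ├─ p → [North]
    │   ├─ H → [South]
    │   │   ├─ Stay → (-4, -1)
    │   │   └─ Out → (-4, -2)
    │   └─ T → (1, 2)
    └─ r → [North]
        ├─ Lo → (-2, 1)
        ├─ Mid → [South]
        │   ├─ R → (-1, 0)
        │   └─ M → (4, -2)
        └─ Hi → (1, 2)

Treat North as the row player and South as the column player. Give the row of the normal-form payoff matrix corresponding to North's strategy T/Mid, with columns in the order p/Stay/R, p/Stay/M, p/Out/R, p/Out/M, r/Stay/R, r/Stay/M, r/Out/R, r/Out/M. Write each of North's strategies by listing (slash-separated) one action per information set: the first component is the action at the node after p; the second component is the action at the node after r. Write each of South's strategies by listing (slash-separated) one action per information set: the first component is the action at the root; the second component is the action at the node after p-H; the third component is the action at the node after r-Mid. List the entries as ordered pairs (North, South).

vs p/Stay/R: South plays p → North plays T at [p] → (1, 2)
vs p/Stay/M: South plays p → North plays T at [p] → (1, 2)
vs p/Out/R: South plays p → North plays T at [p] → (1, 2)
vs p/Out/M: South plays p → North plays T at [p] → (1, 2)
vs r/Stay/R: South plays r → North plays Mid at [r] → South plays R at [r-Mid] → (-1, 0)
vs r/Stay/M: South plays r → North plays Mid at [r] → South plays M at [r-Mid] → (4, -2)
vs r/Out/R: South plays r → North plays Mid at [r] → South plays R at [r-Mid] → (-1, 0)
vs r/Out/M: South plays r → North plays Mid at [r] → South plays M at [r-Mid] → (4, -2)

(1,2) (1,2) (1,2) (1,2) (-1,0) (4,-2) (-1,0) (4,-2)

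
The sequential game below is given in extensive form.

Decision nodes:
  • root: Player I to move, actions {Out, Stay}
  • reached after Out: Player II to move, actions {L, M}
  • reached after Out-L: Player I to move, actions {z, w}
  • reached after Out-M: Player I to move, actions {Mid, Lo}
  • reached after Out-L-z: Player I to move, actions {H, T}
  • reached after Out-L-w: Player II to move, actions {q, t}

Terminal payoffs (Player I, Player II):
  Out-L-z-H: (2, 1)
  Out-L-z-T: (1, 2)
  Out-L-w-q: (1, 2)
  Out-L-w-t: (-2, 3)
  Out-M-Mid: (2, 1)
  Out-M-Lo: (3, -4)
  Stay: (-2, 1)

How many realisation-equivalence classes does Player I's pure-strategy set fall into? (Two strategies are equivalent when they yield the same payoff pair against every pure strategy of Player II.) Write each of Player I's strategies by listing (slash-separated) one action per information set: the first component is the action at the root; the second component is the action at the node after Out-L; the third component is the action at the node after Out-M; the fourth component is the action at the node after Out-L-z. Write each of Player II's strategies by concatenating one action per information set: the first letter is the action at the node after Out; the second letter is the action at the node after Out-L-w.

Player I has 16 pure strategies: Out/z/Mid/H, Out/z/Mid/T, Out/z/Lo/H, Out/z/Lo/T, Out/w/Mid/H, Out/w/Mid/T, Out/w/Lo/H, Out/w/Lo/T, Stay/z/Mid/H, Stay/z/Mid/T, Stay/z/Lo/H, Stay/z/Lo/T, Stay/w/Mid/H, Stay/w/Mid/T, Stay/w/Lo/H, Stay/w/Lo/T. Columns: Lq, Lt, Mq, Mt.
{Out/z/Mid/H} → row (2,1) (2,1) (2,1) (2,1)
{Out/z/Mid/T} → row (1,2) (1,2) (2,1) (2,1)
{Out/z/Lo/H} → row (2,1) (2,1) (3,-4) (3,-4)
{Out/z/Lo/T} → row (1,2) (1,2) (3,-4) (3,-4)
{Out/w/Mid/H, Out/w/Mid/T} → row (1,2) (-2,3) (2,1) (2,1)
{Out/w/Lo/H, Out/w/Lo/T} → row (1,2) (-2,3) (3,-4) (3,-4)
{Stay/z/Mid/H, Stay/z/Mid/T, Stay/z/Lo/H, Stay/z/Lo/T, Stay/w/Mid/H, Stay/w/Mid/T, Stay/w/Lo/H, Stay/w/Lo/T} → row (-2,1) (-2,1) (-2,1) (-2,1)
That's 7 distinct rows out of 16 strategies.

7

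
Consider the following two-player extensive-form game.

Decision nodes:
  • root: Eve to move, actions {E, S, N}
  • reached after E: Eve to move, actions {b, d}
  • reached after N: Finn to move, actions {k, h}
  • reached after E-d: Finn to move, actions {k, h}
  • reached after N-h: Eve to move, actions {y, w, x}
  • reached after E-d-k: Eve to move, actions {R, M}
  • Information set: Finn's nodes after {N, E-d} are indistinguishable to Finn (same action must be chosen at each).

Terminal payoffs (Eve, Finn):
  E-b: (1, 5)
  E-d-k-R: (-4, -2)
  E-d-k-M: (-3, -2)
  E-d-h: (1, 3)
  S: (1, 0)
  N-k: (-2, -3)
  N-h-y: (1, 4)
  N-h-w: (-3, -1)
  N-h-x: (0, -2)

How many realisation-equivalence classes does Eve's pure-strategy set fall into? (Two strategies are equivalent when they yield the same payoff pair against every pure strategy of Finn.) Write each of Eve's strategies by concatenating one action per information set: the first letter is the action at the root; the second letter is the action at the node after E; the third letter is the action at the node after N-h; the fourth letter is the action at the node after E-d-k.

Eve has 36 pure strategies: EbyR, EbyM, EbwR, EbwM, EbxR, EbxM, EdyR, EdyM, EdwR, EdwM, EdxR, EdxM, SbyR, SbyM, SbwR, SbwM, SbxR, SbxM, SdyR, SdyM, SdwR, SdwM, SdxR, SdxM, NbyR, NbyM, NbwR, NbwM, NbxR, NbxM, NdyR, NdyM, NdwR, NdwM, NdxR, NdxM. Columns: k, h.
{EbyR, EbyM, EbwR, EbwM, EbxR, EbxM} → row (1,5) (1,5)
{EdyR, EdwR, EdxR} → row (-4,-2) (1,3)
{EdyM, EdwM, EdxM} → row (-3,-2) (1,3)
{SbyR, SbyM, SbwR, SbwM, SbxR, SbxM, SdyR, SdyM, SdwR, SdwM, SdxR, SdxM} → row (1,0) (1,0)
{NbyR, NbyM, NdyR, NdyM} → row (-2,-3) (1,4)
{NbwR, NbwM, NdwR, NdwM} → row (-2,-3) (-3,-1)
{NbxR, NbxM, NdxR, NdxM} → row (-2,-3) (0,-2)
That's 7 distinct rows out of 36 strategies.

7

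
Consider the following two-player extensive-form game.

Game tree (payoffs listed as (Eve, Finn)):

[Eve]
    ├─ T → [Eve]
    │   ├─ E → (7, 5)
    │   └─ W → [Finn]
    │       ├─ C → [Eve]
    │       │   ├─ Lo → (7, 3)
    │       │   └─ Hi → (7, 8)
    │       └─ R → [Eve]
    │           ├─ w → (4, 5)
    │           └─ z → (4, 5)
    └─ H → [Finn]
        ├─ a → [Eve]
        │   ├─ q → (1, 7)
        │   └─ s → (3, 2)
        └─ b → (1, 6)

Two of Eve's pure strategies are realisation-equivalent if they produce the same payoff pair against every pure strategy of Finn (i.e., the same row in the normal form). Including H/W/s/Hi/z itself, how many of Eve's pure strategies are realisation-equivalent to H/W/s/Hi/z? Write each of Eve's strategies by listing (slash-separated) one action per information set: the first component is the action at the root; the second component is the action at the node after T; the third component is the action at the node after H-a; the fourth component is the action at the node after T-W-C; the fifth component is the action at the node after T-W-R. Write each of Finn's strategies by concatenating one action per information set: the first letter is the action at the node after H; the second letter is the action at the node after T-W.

Row for H/W/s/Hi/z (columns aC, aR, bC, bR): (3,2) (3,2) (1,6) (1,6).
Under H/W/s/Hi/z, Eve's choice at the node after T and at the node after T-W-C and at the node after T-W-R can never be reached regardless of what Finn does, so varying those choices leaves every outcome unchanged.
Holding the reachable choices fixed and varying the unreachable ones freely already gives 2 × 2 × 2 = 8 equivalent strategies.
No other strategy reproduces this row, so those 8 are the full class: H/E/s/Lo/w, H/E/s/Lo/z, H/E/s/Hi/w, H/E/s/Hi/z, H/W/s/Lo/w, H/W/s/Lo/z, H/W/s/Hi/w, H/W/s/Hi/z.

8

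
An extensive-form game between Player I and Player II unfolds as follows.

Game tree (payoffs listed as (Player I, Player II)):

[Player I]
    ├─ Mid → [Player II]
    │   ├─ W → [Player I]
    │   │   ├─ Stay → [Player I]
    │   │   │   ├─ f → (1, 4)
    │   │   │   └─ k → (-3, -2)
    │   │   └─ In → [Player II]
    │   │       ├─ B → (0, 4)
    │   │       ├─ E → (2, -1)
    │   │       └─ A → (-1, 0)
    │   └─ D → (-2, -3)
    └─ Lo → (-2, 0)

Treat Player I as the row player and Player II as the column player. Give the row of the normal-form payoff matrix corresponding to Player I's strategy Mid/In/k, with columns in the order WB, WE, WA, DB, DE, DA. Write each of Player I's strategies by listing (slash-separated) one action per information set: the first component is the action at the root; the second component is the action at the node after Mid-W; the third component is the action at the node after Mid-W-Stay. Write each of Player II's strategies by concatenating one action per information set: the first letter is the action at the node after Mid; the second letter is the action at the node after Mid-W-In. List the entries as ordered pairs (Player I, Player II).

(0,4) (2,-1) (-1,0) (-2,-3) (-2,-3) (-2,-3)

vs WB: Player I plays Mid → Player II plays W at [Mid] → Player I plays In at [Mid-W] → Player II plays B at [Mid-W-In] → (0, 4)
vs WE: Player I plays Mid → Player II plays W at [Mid] → Player I plays In at [Mid-W] → Player II plays E at [Mid-W-In] → (2, -1)
vs WA: Player I plays Mid → Player II plays W at [Mid] → Player I plays In at [Mid-W] → Player II plays A at [Mid-W-In] → (-1, 0)
vs DB: Player I plays Mid → Player II plays D at [Mid] → (-2, -3)
vs DE: Player I plays Mid → Player II plays D at [Mid] → (-2, -3)
vs DA: Player I plays Mid → Player II plays D at [Mid] → (-2, -3)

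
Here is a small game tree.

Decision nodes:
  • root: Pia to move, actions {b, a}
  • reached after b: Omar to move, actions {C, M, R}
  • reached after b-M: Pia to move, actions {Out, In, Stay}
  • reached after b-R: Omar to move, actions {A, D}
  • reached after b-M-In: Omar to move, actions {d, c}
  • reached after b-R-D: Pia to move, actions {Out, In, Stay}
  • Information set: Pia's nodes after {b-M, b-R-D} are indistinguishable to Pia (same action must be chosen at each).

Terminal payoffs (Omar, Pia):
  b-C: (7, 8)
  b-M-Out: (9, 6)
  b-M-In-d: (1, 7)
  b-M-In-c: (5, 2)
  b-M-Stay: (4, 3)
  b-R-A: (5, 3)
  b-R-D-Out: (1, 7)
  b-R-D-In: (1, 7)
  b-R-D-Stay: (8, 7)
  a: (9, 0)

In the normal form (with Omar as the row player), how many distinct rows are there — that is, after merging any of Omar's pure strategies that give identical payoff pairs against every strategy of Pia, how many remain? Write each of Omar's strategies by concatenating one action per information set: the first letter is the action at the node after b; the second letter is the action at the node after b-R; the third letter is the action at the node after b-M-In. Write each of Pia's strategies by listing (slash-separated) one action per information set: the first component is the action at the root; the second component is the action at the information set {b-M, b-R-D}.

5

Omar has 12 pure strategies: CAd, CAc, CDd, CDc, MAd, MAc, MDd, MDc, RAd, RAc, RDd, RDc. Columns: b/Out, b/In, b/Stay, a/Out, a/In, a/Stay.
{CAd, CAc, CDd, CDc} → row (7,8) (7,8) (7,8) (9,0) (9,0) (9,0)
{MAd, MDd} → row (9,6) (1,7) (4,3) (9,0) (9,0) (9,0)
{MAc, MDc} → row (9,6) (5,2) (4,3) (9,0) (9,0) (9,0)
{RAd, RAc} → row (5,3) (5,3) (5,3) (9,0) (9,0) (9,0)
{RDd, RDc} → row (1,7) (1,7) (8,7) (9,0) (9,0) (9,0)
That's 5 distinct rows out of 12 strategies.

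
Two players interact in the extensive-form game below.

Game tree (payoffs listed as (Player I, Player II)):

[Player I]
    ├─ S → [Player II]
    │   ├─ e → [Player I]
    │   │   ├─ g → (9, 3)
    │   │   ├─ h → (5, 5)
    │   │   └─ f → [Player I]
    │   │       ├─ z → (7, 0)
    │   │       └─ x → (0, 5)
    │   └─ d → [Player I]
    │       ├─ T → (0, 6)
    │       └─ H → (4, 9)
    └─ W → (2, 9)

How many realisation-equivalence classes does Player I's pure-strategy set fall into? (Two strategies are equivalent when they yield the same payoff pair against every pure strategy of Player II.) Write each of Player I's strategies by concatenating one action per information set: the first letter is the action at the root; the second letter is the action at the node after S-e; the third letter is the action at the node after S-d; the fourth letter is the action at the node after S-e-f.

9

Player I has 24 pure strategies: SgTz, SgTx, SgHz, SgHx, ShTz, ShTx, ShHz, ShHx, SfTz, SfTx, SfHz, SfHx, WgTz, WgTx, WgHz, WgHx, WhTz, WhTx, WhHz, WhHx, WfTz, WfTx, WfHz, WfHx. Columns: e, d.
{SgTz, SgTx} → row (9,3) (0,6)
{SgHz, SgHx} → row (9,3) (4,9)
{ShTz, ShTx} → row (5,5) (0,6)
{ShHz, ShHx} → row (5,5) (4,9)
{SfTz} → row (7,0) (0,6)
{SfTx} → row (0,5) (0,6)
{SfHz} → row (7,0) (4,9)
{SfHx} → row (0,5) (4,9)
{WgTz, WgTx, WgHz, WgHx, WhTz, WhTx, WhHz, WhHx, WfTz, WfTx, WfHz, WfHx} → row (2,9) (2,9)
That's 9 distinct rows out of 24 strategies.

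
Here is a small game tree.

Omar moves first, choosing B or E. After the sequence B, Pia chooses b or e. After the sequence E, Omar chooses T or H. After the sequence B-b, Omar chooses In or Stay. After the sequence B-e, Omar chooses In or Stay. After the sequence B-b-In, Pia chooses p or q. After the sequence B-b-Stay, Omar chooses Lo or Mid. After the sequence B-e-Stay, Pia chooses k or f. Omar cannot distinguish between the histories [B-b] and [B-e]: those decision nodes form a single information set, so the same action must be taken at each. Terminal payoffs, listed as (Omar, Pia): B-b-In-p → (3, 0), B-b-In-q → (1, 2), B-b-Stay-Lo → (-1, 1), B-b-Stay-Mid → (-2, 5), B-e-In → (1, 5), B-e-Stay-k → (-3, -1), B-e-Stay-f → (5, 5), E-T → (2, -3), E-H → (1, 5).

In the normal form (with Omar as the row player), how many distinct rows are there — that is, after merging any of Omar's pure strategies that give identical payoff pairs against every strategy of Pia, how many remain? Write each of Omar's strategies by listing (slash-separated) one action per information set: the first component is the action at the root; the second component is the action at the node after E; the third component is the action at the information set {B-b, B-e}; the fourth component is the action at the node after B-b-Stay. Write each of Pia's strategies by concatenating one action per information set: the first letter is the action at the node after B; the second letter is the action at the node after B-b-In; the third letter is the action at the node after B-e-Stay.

5

Omar has 16 pure strategies: B/T/In/Lo, B/T/In/Mid, B/T/Stay/Lo, B/T/Stay/Mid, B/H/In/Lo, B/H/In/Mid, B/H/Stay/Lo, B/H/Stay/Mid, E/T/In/Lo, E/T/In/Mid, E/T/Stay/Lo, E/T/Stay/Mid, E/H/In/Lo, E/H/In/Mid, E/H/Stay/Lo, E/H/Stay/Mid. Columns: bpk, bpf, bqk, bqf, epk, epf, eqk, eqf.
{B/T/In/Lo, B/T/In/Mid, B/H/In/Lo, B/H/In/Mid} → row (3,0) (3,0) (1,2) (1,2) (1,5) (1,5) (1,5) (1,5)
{B/T/Stay/Lo, B/H/Stay/Lo} → row (-1,1) (-1,1) (-1,1) (-1,1) (-3,-1) (5,5) (-3,-1) (5,5)
{B/T/Stay/Mid, B/H/Stay/Mid} → row (-2,5) (-2,5) (-2,5) (-2,5) (-3,-1) (5,5) (-3,-1) (5,5)
{E/T/In/Lo, E/T/In/Mid, E/T/Stay/Lo, E/T/Stay/Mid} → row (2,-3) (2,-3) (2,-3) (2,-3) (2,-3) (2,-3) (2,-3) (2,-3)
{E/H/In/Lo, E/H/In/Mid, E/H/Stay/Lo, E/H/Stay/Mid} → row (1,5) (1,5) (1,5) (1,5) (1,5) (1,5) (1,5) (1,5)
That's 5 distinct rows out of 16 strategies.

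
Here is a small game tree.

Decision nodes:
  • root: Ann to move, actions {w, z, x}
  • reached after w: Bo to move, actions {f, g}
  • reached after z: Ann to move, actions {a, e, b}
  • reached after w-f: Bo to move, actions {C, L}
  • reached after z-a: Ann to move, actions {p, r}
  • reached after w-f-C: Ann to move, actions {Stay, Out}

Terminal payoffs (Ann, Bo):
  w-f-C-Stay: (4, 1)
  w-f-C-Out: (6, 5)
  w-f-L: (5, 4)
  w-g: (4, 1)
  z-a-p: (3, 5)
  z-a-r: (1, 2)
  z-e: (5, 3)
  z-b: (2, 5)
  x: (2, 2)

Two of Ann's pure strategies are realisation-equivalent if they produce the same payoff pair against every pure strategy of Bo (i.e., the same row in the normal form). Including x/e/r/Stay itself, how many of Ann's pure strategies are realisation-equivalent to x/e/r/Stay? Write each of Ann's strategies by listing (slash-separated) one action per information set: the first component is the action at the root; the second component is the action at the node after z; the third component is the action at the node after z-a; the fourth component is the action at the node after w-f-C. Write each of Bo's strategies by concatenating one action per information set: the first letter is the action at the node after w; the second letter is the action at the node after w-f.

12

Row for x/e/r/Stay (columns fC, fL, gC, gL): (2,2) (2,2) (2,2) (2,2).
Under x/e/r/Stay, Ann's choice at the node after z and at the node after z-a and at the node after w-f-C can never be reached regardless of what Bo does, so varying those choices leaves every outcome unchanged.
Holding the reachable choices fixed and varying the unreachable ones freely already gives 3 × 2 × 2 = 12 equivalent strategies.
No other strategy reproduces this row, so those 12 are the full class: x/a/p/Stay, x/a/p/Out, x/a/r/Stay, x/a/r/Out, x/e/p/Stay, x/e/p/Out, x/e/r/Stay, x/e/r/Out, x/b/p/Stay, x/b/p/Out, x/b/r/Stay, x/b/r/Out.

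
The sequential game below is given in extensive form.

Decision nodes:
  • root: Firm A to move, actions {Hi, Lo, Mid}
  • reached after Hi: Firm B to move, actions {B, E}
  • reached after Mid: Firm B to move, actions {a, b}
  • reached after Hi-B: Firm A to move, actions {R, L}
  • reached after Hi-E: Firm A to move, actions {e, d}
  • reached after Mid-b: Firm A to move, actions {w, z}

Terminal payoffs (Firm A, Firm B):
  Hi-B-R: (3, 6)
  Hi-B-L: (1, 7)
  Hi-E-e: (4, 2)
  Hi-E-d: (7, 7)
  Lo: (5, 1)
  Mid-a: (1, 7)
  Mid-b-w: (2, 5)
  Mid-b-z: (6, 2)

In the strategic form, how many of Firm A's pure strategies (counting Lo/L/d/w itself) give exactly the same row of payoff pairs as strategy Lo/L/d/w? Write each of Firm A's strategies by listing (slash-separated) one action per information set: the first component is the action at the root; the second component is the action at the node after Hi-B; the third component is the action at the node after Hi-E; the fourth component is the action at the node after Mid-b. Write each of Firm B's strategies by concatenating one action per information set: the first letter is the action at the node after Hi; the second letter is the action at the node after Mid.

Row for Lo/L/d/w (columns Ba, Bb, Ea, Eb): (5,1) (5,1) (5,1) (5,1).
Under Lo/L/d/w, Firm A's choice at the node after Hi-B and at the node after Hi-E and at the node after Mid-b can never be reached regardless of what Firm B does, so varying those choices leaves every outcome unchanged.
Holding the reachable choices fixed and varying the unreachable ones freely already gives 2 × 2 × 2 = 8 equivalent strategies.
No other strategy reproduces this row, so those 8 are the full class: Lo/R/e/w, Lo/R/e/z, Lo/R/d/w, Lo/R/d/z, Lo/L/e/w, Lo/L/e/z, Lo/L/d/w, Lo/L/d/z.

8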